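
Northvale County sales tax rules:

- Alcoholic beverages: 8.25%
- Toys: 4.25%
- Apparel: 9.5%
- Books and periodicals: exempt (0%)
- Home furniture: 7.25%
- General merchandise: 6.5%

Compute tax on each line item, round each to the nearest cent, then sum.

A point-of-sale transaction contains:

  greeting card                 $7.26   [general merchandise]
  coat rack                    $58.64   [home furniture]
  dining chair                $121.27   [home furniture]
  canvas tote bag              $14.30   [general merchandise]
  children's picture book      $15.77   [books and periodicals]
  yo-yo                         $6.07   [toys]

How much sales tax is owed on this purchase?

$14.70

Greeting card $7.26: general merchandise → 6.5% → $0.47
Coat rack $58.64: home furniture → 7.25% → $4.25
Dining chair $121.27: home furniture → 7.25% → $8.79
Canvas tote bag $14.30: general merchandise → 6.5% → $0.93
Children's picture book $15.77: books and periodicals → 0% → $0.00
Yo-yo $6.07: toys → 4.25% → $0.26
Total tax = $0.47 + $4.25 + $8.79 + $0.93 + $0.26 = $14.70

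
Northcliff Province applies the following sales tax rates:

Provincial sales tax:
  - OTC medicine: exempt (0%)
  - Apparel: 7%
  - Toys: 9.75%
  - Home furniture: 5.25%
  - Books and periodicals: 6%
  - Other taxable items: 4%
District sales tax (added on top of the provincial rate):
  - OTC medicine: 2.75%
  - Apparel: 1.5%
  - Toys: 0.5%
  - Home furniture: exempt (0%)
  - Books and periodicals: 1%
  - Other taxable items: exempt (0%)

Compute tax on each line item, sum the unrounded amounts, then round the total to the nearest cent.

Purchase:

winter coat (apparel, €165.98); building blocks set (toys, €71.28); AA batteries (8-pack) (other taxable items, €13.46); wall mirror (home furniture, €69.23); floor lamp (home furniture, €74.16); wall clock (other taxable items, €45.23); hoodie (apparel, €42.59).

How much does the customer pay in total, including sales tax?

€516.84

Winter coat €165.98: apparel → 7% + 1.5% district = 8.5% → €14.1083
Building blocks set €71.28: toys → 9.75% + 0.5% district = 10.25% → €7.3062
AA batteries (8-pack) €13.46: other taxable items → 4% + 0% district = 4% → €0.5384
Wall mirror €69.23: home furniture → 5.25% + 0% district = 5.25% → €3.634575
Floor lamp €74.16: home furniture → 5.25% + 0% district = 5.25% → €3.8934
Wall clock €45.23: other taxable items → 4% + 0% district = 4% → €1.8092
Hoodie €42.59: apparel → 7% + 1.5% district = 8.5% → €3.62015
Subtotal = €481.93; unrounded tax = €34.910225 → €34.91; total due = €516.84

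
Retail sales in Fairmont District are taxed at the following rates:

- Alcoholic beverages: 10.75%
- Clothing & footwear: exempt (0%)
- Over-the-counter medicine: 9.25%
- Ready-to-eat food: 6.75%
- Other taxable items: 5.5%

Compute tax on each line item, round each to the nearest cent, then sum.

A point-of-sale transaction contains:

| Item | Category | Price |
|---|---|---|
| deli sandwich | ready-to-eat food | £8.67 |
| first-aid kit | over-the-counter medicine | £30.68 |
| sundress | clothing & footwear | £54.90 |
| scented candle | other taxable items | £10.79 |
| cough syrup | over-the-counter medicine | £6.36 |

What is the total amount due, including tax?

Deli sandwich £8.67: ready-to-eat food → 6.75% → £0.59
First-aid kit £30.68: over-the-counter medicine → 9.25% → £2.84
Sundress £54.90: clothing & footwear → 0% → £0.00
Scented candle £10.79: other taxable items → 5.5% → £0.59
Cough syrup £6.36: over-the-counter medicine → 9.25% → £0.59
Subtotal = £111.40; tax = £4.61; total due = £116.01

£116.01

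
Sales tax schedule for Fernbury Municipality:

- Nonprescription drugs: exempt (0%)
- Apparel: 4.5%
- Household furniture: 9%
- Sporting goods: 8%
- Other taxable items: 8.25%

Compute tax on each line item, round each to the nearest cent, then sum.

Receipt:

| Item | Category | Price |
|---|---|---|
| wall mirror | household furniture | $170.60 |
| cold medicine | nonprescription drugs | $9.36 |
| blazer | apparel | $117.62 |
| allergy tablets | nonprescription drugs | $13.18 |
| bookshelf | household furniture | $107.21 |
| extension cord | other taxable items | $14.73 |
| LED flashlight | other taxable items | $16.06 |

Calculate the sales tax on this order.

$32.83

Wall mirror $170.60: household furniture → 9% → $15.35
Cold medicine $9.36: nonprescription drugs → 0% → $0.00
Blazer $117.62: apparel → 4.5% → $5.29
Allergy tablets $13.18: nonprescription drugs → 0% → $0.00
Bookshelf $107.21: household furniture → 9% → $9.65
Extension cord $14.73: other taxable items → 8.25% → $1.22
LED flashlight $16.06: other taxable items → 8.25% → $1.32
Total tax = $15.35 + $5.29 + $9.65 + $1.22 + $1.32 = $32.83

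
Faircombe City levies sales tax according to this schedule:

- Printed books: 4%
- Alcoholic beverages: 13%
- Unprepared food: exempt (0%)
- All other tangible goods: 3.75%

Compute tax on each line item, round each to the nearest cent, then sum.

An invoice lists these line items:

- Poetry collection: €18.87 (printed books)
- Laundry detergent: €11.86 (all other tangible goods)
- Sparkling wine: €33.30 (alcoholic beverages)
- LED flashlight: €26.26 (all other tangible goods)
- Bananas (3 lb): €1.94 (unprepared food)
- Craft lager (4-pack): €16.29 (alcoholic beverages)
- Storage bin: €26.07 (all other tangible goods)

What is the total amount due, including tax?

Poetry collection €18.87: printed books → 4% → €0.75
Laundry detergent €11.86: all other tangible goods → 3.75% → €0.44
Sparkling wine €33.30: alcoholic beverages → 13% → €4.33
LED flashlight €26.26: all other tangible goods → 3.75% → €0.98
Bananas (3 lb) €1.94: unprepared food → 0% → €0.00
Craft lager (4-pack) €16.29: alcoholic beverages → 13% → €2.12
Storage bin €26.07: all other tangible goods → 3.75% → €0.98
Subtotal = €134.59; tax = €9.60; total due = €144.19

€144.19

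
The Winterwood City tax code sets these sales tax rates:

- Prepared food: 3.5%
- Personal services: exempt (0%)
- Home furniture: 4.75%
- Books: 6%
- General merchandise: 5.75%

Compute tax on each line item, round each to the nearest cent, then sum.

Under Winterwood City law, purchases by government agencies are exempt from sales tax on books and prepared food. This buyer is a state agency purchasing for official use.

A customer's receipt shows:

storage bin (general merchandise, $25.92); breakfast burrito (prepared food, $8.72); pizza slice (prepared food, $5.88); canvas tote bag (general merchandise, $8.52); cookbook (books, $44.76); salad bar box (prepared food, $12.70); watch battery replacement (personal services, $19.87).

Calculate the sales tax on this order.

$1.98

Storage bin $25.92: general merchandise → 5.75% → $1.49
Breakfast burrito $8.72: prepared food, buyer-exempt → 0% → $0.00
Pizza slice $5.88: prepared food, buyer-exempt → 0% → $0.00
Canvas tote bag $8.52: general merchandise → 5.75% → $0.49
Cookbook $44.76: books, buyer-exempt → 0% → $0.00
Salad bar box $12.70: prepared food, buyer-exempt → 0% → $0.00
Watch battery replacement $19.87: personal services → 0% → $0.00
Total tax = $1.49 + $0.49 = $1.98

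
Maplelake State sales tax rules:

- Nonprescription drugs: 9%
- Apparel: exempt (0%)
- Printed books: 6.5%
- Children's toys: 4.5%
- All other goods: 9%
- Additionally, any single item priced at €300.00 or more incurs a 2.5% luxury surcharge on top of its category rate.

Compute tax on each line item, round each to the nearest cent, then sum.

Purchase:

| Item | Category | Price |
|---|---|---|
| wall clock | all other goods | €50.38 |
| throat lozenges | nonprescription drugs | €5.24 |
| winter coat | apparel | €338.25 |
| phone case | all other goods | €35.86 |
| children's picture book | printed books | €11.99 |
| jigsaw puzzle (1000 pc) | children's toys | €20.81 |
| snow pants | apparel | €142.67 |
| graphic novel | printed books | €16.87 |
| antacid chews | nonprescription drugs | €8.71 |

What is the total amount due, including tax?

€651.07

Wall clock €50.38: all other goods → 9% → €4.53
Throat lozenges €5.24: nonprescription drugs → 9% → €0.47
Winter coat €338.25: apparel → 0% + 2.5% surcharge = 2.5% → €8.46
Phone case €35.86: all other goods → 9% → €3.23
Children's picture book €11.99: printed books → 6.5% → €0.78
Jigsaw puzzle (1000 pc) €20.81: children's toys → 4.5% → €0.94
Snow pants €142.67: apparel → 0% → €0.00
Graphic novel €16.87: printed books → 6.5% → €1.10
Antacid chews €8.71: nonprescription drugs → 9% → €0.78
Subtotal = €630.78; tax = €20.29; total due = €651.07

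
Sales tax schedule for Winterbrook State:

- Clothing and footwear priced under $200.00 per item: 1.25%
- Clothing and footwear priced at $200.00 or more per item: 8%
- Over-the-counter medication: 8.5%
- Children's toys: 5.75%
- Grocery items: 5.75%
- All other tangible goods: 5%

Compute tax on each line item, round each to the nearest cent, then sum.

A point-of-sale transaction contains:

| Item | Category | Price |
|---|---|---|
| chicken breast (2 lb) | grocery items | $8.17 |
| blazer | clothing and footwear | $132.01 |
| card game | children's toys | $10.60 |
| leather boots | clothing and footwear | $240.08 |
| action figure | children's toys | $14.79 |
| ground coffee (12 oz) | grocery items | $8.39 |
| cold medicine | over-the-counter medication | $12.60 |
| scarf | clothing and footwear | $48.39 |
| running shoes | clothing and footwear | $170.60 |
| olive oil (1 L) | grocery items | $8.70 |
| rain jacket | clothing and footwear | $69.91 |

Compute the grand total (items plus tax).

Chicken breast (2 lb) $8.17: grocery items → 5.75% → $0.47
Blazer $132.01: clothing and footwear, under $200.00 → 1.25% → $1.65
Card game $10.60: children's toys → 5.75% → $0.61
Leather boots $240.08: clothing and footwear, $200.00 or more → 8% → $19.21
Action figure $14.79: children's toys → 5.75% → $0.85
Ground coffee (12 oz) $8.39: grocery items → 5.75% → $0.48
Cold medicine $12.60: over-the-counter medication → 8.5% → $1.07
Scarf $48.39: clothing and footwear, under $200.00 → 1.25% → $0.60
Running shoes $170.60: clothing and footwear, under $200.00 → 1.25% → $2.13
Olive oil (1 L) $8.70: grocery items → 5.75% → $0.50
Rain jacket $69.91: clothing and footwear, under $200.00 → 1.25% → $0.87
Subtotal = $724.24; tax = $28.44; total due = $752.68

$752.68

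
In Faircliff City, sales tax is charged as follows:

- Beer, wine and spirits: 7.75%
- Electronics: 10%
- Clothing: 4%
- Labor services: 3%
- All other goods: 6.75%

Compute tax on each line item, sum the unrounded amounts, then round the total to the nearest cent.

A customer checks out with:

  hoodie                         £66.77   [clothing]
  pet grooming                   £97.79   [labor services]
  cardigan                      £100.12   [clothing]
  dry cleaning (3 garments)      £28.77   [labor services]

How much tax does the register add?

£10.47

Hoodie £66.77: clothing → 4% → £2.6708
Pet grooming £97.79: labor services → 3% → £2.9337
Cardigan £100.12: clothing → 4% → £4.0048
Dry cleaning (3 garments) £28.77: labor services → 3% → £0.8631
Unrounded tax sum = £10.4724 → £10.47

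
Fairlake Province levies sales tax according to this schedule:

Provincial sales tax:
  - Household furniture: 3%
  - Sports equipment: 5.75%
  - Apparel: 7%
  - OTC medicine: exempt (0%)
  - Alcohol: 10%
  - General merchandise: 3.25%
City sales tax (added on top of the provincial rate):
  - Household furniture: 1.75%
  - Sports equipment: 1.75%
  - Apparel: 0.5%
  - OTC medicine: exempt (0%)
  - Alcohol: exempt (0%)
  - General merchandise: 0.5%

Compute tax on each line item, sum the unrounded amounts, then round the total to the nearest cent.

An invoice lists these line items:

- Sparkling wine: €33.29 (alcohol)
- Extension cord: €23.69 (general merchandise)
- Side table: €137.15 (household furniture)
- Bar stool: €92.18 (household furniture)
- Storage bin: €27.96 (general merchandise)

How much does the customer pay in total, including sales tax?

€330.43

Sparkling wine €33.29: alcohol → 10% + 0% city = 10% → €3.329
Extension cord €23.69: general merchandise → 3.25% + 0.5% city = 3.75% → €0.888375
Side table €137.15: household furniture → 3% + 1.75% city = 4.75% → €6.514625
Bar stool €92.18: household furniture → 3% + 1.75% city = 4.75% → €4.37855
Storage bin €27.96: general merchandise → 3.25% + 0.5% city = 3.75% → €1.0485
Subtotal = €314.27; unrounded tax = €16.15905 → €16.16; total due = €330.43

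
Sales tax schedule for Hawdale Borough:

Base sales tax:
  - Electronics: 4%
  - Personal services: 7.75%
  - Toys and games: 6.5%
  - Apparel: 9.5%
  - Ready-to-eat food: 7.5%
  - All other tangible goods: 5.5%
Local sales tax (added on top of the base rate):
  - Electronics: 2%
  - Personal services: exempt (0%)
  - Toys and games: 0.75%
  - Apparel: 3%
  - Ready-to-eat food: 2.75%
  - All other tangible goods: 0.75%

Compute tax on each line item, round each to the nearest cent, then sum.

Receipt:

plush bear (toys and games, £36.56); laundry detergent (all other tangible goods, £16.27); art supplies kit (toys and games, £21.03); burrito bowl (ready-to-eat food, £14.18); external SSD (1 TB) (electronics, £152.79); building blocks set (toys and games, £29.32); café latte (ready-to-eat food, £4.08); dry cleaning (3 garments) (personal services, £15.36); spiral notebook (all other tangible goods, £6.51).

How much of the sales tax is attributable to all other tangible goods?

£1.43

Laundry detergent £16.27: all other tangible goods → 5.5% + 0.75% local = 6.25% → £1.02
Spiral notebook £6.51: all other tangible goods → 5.5% + 0.75% local = 6.25% → £0.41
Tax on all other tangible goods = £1.02 + £0.41 = £1.43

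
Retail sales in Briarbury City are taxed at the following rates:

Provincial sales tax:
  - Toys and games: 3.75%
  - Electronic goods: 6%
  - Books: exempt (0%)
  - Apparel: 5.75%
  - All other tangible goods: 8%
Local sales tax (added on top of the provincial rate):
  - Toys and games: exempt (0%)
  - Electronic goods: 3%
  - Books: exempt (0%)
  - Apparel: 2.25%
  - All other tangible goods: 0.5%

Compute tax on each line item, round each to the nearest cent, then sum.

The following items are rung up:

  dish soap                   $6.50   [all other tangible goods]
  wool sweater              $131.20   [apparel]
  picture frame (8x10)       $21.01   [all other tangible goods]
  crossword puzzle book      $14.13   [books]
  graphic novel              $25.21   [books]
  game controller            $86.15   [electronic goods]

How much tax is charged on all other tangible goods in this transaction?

Dish soap $6.50: all other tangible goods → 8% + 0.5% local = 8.5% → $0.55
Picture frame (8x10) $21.01: all other tangible goods → 8% + 0.5% local = 8.5% → $1.79
Tax on all other tangible goods = $0.55 + $1.79 = $2.34

$2.34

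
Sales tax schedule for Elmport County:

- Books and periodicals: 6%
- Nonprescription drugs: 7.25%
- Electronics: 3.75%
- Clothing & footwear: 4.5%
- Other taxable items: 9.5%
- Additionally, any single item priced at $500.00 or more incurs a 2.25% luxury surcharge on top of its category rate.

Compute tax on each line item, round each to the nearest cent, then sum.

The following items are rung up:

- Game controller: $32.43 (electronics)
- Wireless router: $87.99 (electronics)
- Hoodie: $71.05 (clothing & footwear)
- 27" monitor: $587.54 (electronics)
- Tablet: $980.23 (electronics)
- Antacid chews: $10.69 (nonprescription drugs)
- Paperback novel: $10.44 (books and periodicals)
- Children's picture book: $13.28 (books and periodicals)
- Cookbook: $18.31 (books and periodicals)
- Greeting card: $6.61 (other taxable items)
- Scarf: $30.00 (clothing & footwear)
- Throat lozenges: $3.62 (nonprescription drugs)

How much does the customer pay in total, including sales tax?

Game controller $32.43: electronics → 3.75% → $1.22
Wireless router $87.99: electronics → 3.75% → $3.30
Hoodie $71.05: clothing & footwear → 4.5% → $3.20
27" monitor $587.54: electronics → 3.75% + 2.25% surcharge = 6% → $35.25
Tablet $980.23: electronics → 3.75% + 2.25% surcharge = 6% → $58.81
Antacid chews $10.69: nonprescription drugs → 7.25% → $0.78
Paperback novel $10.44: books and periodicals → 6% → $0.63
Children's picture book $13.28: books and periodicals → 6% → $0.80
Cookbook $18.31: books and periodicals → 6% → $1.10
Greeting card $6.61: other taxable items → 9.5% → $0.63
Scarf $30.00: clothing & footwear → 4.5% → $1.35
Throat lozenges $3.62: nonprescription drugs → 7.25% → $0.26
Subtotal = $1852.19; tax = $107.33; total due = $1959.52

$1959.52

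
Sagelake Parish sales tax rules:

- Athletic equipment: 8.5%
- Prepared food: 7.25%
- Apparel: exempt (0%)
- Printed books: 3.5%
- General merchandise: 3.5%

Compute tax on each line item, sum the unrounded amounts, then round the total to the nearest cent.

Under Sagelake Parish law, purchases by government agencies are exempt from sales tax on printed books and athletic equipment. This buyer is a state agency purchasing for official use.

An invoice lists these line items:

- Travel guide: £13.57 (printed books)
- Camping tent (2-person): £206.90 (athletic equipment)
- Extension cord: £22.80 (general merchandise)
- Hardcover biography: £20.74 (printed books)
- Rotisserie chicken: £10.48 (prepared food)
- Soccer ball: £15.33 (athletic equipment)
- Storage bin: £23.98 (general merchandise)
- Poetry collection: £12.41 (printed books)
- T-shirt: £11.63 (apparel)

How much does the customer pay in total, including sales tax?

£340.24

Travel guide £13.57: printed books, buyer-exempt → 0% → £0.00
Camping tent (2-person) £206.90: athletic equipment, buyer-exempt → 0% → £0.00
Extension cord £22.80: general merchandise → 3.5% → £0.798
Hardcover biography £20.74: printed books, buyer-exempt → 0% → £0.00
Rotisserie chicken £10.48: prepared food → 7.25% → £0.7598
Soccer ball £15.33: athletic equipment, buyer-exempt → 0% → £0.00
Storage bin £23.98: general merchandise → 3.5% → £0.8393
Poetry collection £12.41: printed books, buyer-exempt → 0% → £0.00
T-shirt £11.63: apparel → 0% → £0.00
Subtotal = £337.84; unrounded tax = £2.3971 → £2.40; total due = £340.24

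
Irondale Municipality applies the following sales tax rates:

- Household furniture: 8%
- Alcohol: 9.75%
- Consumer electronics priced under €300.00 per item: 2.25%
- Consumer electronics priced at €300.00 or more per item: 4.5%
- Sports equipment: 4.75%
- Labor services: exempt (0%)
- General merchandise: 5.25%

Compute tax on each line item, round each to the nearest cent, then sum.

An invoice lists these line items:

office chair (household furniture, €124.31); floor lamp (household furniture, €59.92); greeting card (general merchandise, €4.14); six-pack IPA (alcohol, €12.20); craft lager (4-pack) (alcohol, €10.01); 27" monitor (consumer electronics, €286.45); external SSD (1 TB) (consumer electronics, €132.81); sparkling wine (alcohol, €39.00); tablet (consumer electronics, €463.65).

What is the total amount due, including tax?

Office chair €124.31: household furniture → 8% → €9.94
Floor lamp €59.92: household furniture → 8% → €4.79
Greeting card €4.14: general merchandise → 5.25% → €0.22
Six-pack IPA €12.20: alcohol → 9.75% → €1.19
Craft lager (4-pack) €10.01: alcohol → 9.75% → €0.98
27" monitor €286.45: consumer electronics, under €300.00 → 2.25% → €6.45
External SSD (1 TB) €132.81: consumer electronics, under €300.00 → 2.25% → €2.99
Sparkling wine €39.00: alcohol → 9.75% → €3.80
Tablet €463.65: consumer electronics, €300.00 or more → 4.5% → €20.86
Subtotal = €1132.49; tax = €51.22; total due = €1183.71

€1183.71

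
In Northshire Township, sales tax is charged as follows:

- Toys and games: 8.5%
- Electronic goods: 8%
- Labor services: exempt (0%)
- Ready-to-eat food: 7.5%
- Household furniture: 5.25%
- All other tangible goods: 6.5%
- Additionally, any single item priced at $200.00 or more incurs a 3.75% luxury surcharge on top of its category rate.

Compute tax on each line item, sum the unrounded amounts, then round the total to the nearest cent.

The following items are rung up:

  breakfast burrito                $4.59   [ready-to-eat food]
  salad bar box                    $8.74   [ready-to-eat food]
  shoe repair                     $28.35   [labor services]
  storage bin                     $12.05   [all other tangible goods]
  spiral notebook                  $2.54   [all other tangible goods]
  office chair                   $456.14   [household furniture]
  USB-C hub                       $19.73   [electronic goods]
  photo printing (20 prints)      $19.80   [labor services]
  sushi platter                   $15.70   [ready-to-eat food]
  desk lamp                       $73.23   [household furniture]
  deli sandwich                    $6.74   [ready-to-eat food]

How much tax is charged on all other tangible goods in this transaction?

$0.95

Storage bin $12.05: all other tangible goods → 6.5% → $0.78325
Spiral notebook $2.54: all other tangible goods → 6.5% → $0.1651
Tax on all other tangible goods: unrounded sum = $0.94835 → $0.95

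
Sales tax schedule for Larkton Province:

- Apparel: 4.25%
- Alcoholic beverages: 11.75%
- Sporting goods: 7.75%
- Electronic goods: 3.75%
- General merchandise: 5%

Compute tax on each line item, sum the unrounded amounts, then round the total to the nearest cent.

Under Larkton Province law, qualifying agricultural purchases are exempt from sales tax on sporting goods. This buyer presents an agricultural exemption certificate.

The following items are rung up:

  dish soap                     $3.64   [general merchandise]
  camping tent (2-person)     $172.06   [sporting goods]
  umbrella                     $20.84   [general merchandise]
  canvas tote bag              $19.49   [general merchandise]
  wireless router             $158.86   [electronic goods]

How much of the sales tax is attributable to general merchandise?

Dish soap $3.64: general merchandise → 5% → $0.182
Umbrella $20.84: general merchandise → 5% → $1.042
Canvas tote bag $19.49: general merchandise → 5% → $0.9745
Tax on general merchandise: unrounded sum = $2.1985 → $2.20

$2.20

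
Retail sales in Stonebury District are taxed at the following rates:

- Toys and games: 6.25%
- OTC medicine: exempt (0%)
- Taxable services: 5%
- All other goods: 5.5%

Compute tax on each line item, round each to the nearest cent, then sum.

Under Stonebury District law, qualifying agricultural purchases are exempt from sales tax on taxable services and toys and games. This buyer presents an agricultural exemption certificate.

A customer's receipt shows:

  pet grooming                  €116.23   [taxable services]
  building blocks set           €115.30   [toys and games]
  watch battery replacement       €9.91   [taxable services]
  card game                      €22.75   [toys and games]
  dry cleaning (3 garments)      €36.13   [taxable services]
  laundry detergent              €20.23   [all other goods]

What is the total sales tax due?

€1.11

Pet grooming €116.23: taxable services, buyer-exempt → 0% → €0.00
Building blocks set €115.30: toys and games, buyer-exempt → 0% → €0.00
Watch battery replacement €9.91: taxable services, buyer-exempt → 0% → €0.00
Card game €22.75: toys and games, buyer-exempt → 0% → €0.00
Dry cleaning (3 garments) €36.13: taxable services, buyer-exempt → 0% → €0.00
Laundry detergent €20.23: all other goods → 5.5% → €1.11
Total tax = €1.11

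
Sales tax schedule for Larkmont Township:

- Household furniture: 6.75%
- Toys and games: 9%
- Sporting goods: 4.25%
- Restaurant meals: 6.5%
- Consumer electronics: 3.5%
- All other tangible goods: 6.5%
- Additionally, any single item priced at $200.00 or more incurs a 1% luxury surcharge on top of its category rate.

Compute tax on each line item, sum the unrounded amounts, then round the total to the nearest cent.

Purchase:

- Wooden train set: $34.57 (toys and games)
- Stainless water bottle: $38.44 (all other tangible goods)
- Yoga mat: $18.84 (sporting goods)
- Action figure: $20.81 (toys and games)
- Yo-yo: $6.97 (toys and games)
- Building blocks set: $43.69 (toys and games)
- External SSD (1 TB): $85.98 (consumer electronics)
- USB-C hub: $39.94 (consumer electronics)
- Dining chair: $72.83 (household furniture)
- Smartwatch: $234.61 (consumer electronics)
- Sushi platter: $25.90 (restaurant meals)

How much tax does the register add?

$34.41

Wooden train set $34.57: toys and games → 9% → $3.1113
Stainless water bottle $38.44: all other tangible goods → 6.5% → $2.4986
Yoga mat $18.84: sporting goods → 4.25% → $0.8007
Action figure $20.81: toys and games → 9% → $1.8729
Yo-yo $6.97: toys and games → 9% → $0.6273
Building blocks set $43.69: toys and games → 9% → $3.9321
External SSD (1 TB) $85.98: consumer electronics → 3.5% → $3.0093
USB-C hub $39.94: consumer electronics → 3.5% → $1.3979
Dining chair $72.83: household furniture → 6.75% → $4.916025
Smartwatch $234.61: consumer electronics → 3.5% + 1% surcharge = 4.5% → $10.55745
Sushi platter $25.90: restaurant meals → 6.5% → $1.6835
Unrounded tax sum = $34.407075 → $34.41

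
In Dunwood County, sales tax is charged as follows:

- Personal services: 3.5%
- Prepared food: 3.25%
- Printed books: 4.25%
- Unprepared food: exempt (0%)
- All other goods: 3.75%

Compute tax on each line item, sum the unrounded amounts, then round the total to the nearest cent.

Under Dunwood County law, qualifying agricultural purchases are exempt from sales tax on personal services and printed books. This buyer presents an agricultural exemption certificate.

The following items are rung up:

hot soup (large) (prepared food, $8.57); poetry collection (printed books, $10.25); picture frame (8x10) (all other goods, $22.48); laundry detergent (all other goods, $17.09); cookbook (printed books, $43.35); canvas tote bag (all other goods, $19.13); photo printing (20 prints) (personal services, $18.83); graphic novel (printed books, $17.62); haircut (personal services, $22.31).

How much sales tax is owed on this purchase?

$2.48

Hot soup (large) $8.57: prepared food → 3.25% → $0.278525
Poetry collection $10.25: printed books, buyer-exempt → 0% → $0.00
Picture frame (8x10) $22.48: all other goods → 3.75% → $0.843
Laundry detergent $17.09: all other goods → 3.75% → $0.640875
Cookbook $43.35: printed books, buyer-exempt → 0% → $0.00
Canvas tote bag $19.13: all other goods → 3.75% → $0.717375
Photo printing (20 prints) $18.83: personal services, buyer-exempt → 0% → $0.00
Graphic novel $17.62: printed books, buyer-exempt → 0% → $0.00
Haircut $22.31: personal services, buyer-exempt → 0% → $0.00
Unrounded tax sum = $2.479775 → $2.48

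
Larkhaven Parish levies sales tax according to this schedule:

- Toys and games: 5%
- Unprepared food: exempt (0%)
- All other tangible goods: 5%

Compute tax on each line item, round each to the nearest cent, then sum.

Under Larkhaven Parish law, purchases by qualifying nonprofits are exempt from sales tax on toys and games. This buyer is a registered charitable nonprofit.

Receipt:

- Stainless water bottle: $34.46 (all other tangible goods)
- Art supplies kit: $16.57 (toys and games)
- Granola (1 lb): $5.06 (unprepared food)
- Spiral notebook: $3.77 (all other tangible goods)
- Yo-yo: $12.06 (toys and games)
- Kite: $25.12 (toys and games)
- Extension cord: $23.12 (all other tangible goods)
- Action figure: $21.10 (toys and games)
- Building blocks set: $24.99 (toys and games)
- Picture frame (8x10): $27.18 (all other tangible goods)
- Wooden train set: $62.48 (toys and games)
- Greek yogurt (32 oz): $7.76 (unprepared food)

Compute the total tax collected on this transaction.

Stainless water bottle $34.46: all other tangible goods → 5% → $1.72
Art supplies kit $16.57: toys and games, buyer-exempt → 0% → $0.00
Granola (1 lb) $5.06: unprepared food → 0% → $0.00
Spiral notebook $3.77: all other tangible goods → 5% → $0.19
Yo-yo $12.06: toys and games, buyer-exempt → 0% → $0.00
Kite $25.12: toys and games, buyer-exempt → 0% → $0.00
Extension cord $23.12: all other tangible goods → 5% → $1.16
Action figure $21.10: toys and games, buyer-exempt → 0% → $0.00
Building blocks set $24.99: toys and games, buyer-exempt → 0% → $0.00
Picture frame (8x10) $27.18: all other tangible goods → 5% → $1.36
Wooden train set $62.48: toys and games, buyer-exempt → 0% → $0.00
Greek yogurt (32 oz) $7.76: unprepared food → 0% → $0.00
Total tax = $1.72 + $0.19 + $1.16 + $1.36 = $4.43

$4.43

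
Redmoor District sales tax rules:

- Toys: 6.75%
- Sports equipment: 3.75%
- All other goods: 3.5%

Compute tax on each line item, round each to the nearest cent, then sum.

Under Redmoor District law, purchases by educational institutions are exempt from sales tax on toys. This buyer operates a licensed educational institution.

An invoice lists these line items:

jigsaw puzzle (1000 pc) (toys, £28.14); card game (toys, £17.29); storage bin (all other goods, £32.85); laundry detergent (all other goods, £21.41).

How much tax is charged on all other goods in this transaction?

£1.90

Storage bin £32.85: all other goods → 3.5% → £1.15
Laundry detergent £21.41: all other goods → 3.5% → £0.75
Tax on all other goods = £1.15 + £0.75 = £1.90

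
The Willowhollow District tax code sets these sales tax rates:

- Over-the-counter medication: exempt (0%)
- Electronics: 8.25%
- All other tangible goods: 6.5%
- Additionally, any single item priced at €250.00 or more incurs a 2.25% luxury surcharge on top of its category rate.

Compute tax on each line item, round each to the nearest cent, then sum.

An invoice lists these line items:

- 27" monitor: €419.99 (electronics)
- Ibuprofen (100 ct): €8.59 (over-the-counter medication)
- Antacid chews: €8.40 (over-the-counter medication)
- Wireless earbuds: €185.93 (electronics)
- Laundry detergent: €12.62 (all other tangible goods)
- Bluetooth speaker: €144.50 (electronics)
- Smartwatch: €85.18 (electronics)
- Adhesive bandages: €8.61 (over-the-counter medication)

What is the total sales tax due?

€79.21

27" monitor €419.99: electronics → 8.25% + 2.25% surcharge = 10.5% → €44.10
Ibuprofen (100 ct) €8.59: over-the-counter medication → 0% → €0.00
Antacid chews €8.40: over-the-counter medication → 0% → €0.00
Wireless earbuds €185.93: electronics → 8.25% → €15.34
Laundry detergent €12.62: all other tangible goods → 6.5% → €0.82
Bluetooth speaker €144.50: electronics → 8.25% → €11.92
Smartwatch €85.18: electronics → 8.25% → €7.03
Adhesive bandages €8.61: over-the-counter medication → 0% → €0.00
Total tax = €44.10 + €15.34 + €0.82 + €11.92 + €7.03 = €79.21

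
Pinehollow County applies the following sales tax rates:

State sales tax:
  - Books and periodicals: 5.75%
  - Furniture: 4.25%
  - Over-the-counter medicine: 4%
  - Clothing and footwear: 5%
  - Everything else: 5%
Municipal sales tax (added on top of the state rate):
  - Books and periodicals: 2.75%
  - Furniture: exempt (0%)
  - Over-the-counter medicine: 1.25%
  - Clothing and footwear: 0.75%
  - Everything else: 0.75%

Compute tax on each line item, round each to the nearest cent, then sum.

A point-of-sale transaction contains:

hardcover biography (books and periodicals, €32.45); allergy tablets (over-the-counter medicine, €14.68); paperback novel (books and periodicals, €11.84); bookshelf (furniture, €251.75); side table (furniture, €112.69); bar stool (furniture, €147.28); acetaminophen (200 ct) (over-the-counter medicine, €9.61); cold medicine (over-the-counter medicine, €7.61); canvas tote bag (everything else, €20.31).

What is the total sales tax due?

Hardcover biography €32.45: books and periodicals → 5.75% + 2.75% municipal = 8.5% → €2.76
Allergy tablets €14.68: over-the-counter medicine → 4% + 1.25% municipal = 5.25% → €0.77
Paperback novel €11.84: books and periodicals → 5.75% + 2.75% municipal = 8.5% → €1.01
Bookshelf €251.75: furniture → 4.25% + 0% municipal = 4.25% → €10.70
Side table €112.69: furniture → 4.25% + 0% municipal = 4.25% → €4.79
Bar stool €147.28: furniture → 4.25% + 0% municipal = 4.25% → €6.26
Acetaminophen (200 ct) €9.61: over-the-counter medicine → 4% + 1.25% municipal = 5.25% → €0.50
Cold medicine €7.61: over-the-counter medicine → 4% + 1.25% municipal = 5.25% → €0.40
Canvas tote bag €20.31: everything else → 5% + 0.75% municipal = 5.75% → €1.17
Total tax = €2.76 + €0.77 + €1.01 + €10.70 + €4.79 + €6.26 + €0.50 + €0.40 + €1.17 = €28.36

€28.36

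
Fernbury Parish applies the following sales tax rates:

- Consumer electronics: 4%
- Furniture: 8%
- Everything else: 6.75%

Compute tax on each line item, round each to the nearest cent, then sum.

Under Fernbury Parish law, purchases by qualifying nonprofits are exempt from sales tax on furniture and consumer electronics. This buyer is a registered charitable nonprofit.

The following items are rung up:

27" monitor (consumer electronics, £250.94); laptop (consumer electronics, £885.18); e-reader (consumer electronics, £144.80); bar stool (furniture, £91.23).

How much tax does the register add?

27" monitor £250.94: consumer electronics, buyer-exempt → 0% → £0.00
Laptop £885.18: consumer electronics, buyer-exempt → 0% → £0.00
E-reader £144.80: consumer electronics, buyer-exempt → 0% → £0.00
Bar stool £91.23: furniture, buyer-exempt → 0% → £0.00
Total tax = £0.00

£0.00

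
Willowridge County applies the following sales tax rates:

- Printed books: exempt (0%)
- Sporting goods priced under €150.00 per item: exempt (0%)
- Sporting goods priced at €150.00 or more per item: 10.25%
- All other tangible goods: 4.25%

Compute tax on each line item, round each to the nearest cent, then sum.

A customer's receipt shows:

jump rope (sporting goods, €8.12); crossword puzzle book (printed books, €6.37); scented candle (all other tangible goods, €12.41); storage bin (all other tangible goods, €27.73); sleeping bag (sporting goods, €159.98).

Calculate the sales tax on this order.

€18.11

Jump rope €8.12: sporting goods, under €150.00 → 0% → €0.00
Crossword puzzle book €6.37: printed books → 0% → €0.00
Scented candle €12.41: all other tangible goods → 4.25% → €0.53
Storage bin €27.73: all other tangible goods → 4.25% → €1.18
Sleeping bag €159.98: sporting goods, €150.00 or more → 10.25% → €16.40
Total tax = €0.53 + €1.18 + €16.40 = €18.11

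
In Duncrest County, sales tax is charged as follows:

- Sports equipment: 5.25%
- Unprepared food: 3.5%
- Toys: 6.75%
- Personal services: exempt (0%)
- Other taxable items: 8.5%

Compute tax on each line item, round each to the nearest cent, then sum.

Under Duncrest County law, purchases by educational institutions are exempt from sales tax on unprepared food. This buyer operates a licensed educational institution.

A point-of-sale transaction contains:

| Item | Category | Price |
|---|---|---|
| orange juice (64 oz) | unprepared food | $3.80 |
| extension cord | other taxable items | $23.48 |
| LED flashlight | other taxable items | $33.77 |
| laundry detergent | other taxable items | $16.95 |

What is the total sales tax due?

$6.31

Orange juice (64 oz) $3.80: unprepared food, buyer-exempt → 0% → $0.00
Extension cord $23.48: other taxable items → 8.5% → $2.00
LED flashlight $33.77: other taxable items → 8.5% → $2.87
Laundry detergent $16.95: other taxable items → 8.5% → $1.44
Total tax = $2.00 + $2.87 + $1.44 = $6.31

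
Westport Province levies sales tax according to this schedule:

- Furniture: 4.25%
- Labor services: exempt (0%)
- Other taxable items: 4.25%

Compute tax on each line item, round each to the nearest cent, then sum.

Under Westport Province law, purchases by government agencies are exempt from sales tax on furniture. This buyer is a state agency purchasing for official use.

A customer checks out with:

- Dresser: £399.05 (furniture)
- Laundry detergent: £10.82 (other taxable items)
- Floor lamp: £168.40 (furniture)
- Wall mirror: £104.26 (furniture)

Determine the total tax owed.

£0.46

Dresser £399.05: furniture, buyer-exempt → 0% → £0.00
Laundry detergent £10.82: other taxable items → 4.25% → £0.46
Floor lamp £168.40: furniture, buyer-exempt → 0% → £0.00
Wall mirror £104.26: furniture, buyer-exempt → 0% → £0.00
Total tax = £0.46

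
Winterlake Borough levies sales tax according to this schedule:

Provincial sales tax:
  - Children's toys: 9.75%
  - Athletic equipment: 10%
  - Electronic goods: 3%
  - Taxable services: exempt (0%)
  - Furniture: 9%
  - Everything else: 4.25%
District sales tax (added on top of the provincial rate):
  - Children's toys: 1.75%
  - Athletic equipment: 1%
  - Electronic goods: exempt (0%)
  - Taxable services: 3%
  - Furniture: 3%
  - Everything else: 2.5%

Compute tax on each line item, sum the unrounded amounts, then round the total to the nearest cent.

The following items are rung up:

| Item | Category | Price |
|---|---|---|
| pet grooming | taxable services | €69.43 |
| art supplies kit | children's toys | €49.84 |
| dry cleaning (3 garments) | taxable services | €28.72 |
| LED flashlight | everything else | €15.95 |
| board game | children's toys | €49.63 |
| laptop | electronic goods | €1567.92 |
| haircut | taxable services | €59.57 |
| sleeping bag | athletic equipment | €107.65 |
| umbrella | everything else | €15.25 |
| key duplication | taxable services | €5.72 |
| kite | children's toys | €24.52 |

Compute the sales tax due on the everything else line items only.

€2.11

LED flashlight €15.95: everything else → 4.25% + 2.5% district = 6.75% → €1.076625
Umbrella €15.25: everything else → 4.25% + 2.5% district = 6.75% → €1.029375
Tax on everything else: unrounded sum = €2.106 → €2.11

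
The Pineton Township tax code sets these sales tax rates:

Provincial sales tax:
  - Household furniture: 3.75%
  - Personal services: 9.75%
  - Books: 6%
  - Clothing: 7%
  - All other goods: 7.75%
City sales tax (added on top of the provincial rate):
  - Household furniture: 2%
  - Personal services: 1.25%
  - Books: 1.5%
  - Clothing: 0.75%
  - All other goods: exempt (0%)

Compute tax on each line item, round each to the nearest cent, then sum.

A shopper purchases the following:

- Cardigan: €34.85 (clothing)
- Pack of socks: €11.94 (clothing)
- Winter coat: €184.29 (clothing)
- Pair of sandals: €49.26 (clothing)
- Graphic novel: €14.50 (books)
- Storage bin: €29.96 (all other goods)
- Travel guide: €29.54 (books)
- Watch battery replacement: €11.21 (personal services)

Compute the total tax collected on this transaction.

€28.59

Cardigan €34.85: clothing → 7% + 0.75% city = 7.75% → €2.70
Pack of socks €11.94: clothing → 7% + 0.75% city = 7.75% → €0.93
Winter coat €184.29: clothing → 7% + 0.75% city = 7.75% → €14.28
Pair of sandals €49.26: clothing → 7% + 0.75% city = 7.75% → €3.82
Graphic novel €14.50: books → 6% + 1.5% city = 7.5% → €1.09
Storage bin €29.96: all other goods → 7.75% + 0% city = 7.75% → €2.32
Travel guide €29.54: books → 6% + 1.5% city = 7.5% → €2.22
Watch battery replacement €11.21: personal services → 9.75% + 1.25% city = 11% → €1.23
Total tax = €2.70 + €0.93 + €14.28 + €3.82 + €1.09 + €2.32 + €2.22 + €1.23 = €28.59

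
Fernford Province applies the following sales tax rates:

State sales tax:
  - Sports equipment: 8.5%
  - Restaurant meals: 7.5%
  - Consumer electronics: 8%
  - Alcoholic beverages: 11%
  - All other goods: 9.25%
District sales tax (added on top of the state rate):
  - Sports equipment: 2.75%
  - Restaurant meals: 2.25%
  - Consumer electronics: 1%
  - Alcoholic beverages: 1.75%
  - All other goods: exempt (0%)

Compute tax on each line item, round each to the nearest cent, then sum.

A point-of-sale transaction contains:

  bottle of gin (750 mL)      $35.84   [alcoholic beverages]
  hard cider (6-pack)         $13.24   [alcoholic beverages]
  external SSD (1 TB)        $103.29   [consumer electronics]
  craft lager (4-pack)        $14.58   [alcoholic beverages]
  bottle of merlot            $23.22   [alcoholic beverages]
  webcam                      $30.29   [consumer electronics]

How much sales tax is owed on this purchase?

$23.11

Bottle of gin (750 mL) $35.84: alcoholic beverages → 11% + 1.75% district = 12.75% → $4.57
Hard cider (6-pack) $13.24: alcoholic beverages → 11% + 1.75% district = 12.75% → $1.69
External SSD (1 TB) $103.29: consumer electronics → 8% + 1% district = 9% → $9.30
Craft lager (4-pack) $14.58: alcoholic beverages → 11% + 1.75% district = 12.75% → $1.86
Bottle of merlot $23.22: alcoholic beverages → 11% + 1.75% district = 12.75% → $2.96
Webcam $30.29: consumer electronics → 8% + 1% district = 9% → $2.73
Total tax = $4.57 + $1.69 + $9.30 + $1.86 + $2.96 + $2.73 = $23.11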